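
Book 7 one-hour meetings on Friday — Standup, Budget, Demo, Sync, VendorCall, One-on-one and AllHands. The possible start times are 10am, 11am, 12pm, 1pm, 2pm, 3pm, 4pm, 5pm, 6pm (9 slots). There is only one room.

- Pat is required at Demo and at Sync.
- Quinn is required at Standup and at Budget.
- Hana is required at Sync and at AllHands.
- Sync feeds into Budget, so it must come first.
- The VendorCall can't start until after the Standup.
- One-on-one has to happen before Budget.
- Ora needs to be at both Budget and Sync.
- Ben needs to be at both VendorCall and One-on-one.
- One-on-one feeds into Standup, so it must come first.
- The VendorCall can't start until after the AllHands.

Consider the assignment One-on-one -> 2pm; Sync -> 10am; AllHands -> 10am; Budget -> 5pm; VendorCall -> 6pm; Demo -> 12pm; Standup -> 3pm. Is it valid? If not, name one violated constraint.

Quinn is required at Standup and at Budget — holds.
Ben needs to be at both VendorCall and One-on-one — holds.
One-on-one has to happen before Budget — holds.
The VendorCall can't start until after the Standup — holds.
Hana is required at Sync and at AllHands — violated.
The VendorCall can't start until after the AllHands — holds.
Ora needs to be at both Budget and Sync — holds.
Sync feeds into Budget, so it must come first — holds.
One-on-one feeds into Standup, so it must come first — holds.
There is only one room — violated.
Pat is required at Demo and at Sync — holds.

No. Hana is required at Sync and at AllHands is not satisfied.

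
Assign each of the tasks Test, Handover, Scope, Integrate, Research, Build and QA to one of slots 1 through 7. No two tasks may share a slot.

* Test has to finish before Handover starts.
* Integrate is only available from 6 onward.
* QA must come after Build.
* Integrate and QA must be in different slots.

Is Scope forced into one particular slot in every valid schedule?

No

Scope can be 1 (e.g. Integrate -> 6, Research -> 7, Scope -> 1, Handover -> 3, Build -> 4, QA -> 5, Test -> 2) or 2 (e.g. Handover=3; Test=1; Scope=2; Integrate=6; Build=4; QA=5; Research=7).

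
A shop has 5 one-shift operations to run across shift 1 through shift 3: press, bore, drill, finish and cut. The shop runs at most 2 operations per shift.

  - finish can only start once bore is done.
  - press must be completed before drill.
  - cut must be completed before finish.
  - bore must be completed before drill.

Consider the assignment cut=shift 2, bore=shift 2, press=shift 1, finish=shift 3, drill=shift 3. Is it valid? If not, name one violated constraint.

bore must be completed before drill — holds.
cut must be completed before finish — holds.
press must be completed before drill — holds.
The shop runs at most 2 operations per shift — holds.
finish can only start once bore is done — holds.

Valid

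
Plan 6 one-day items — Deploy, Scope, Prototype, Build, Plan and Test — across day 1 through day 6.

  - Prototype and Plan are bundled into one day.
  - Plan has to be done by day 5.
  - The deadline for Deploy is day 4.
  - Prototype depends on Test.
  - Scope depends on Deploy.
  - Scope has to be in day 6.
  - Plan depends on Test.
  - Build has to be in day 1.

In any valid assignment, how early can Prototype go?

Precedence pushes Prototype to at least day 2; Prototype must be in the same day as Plan, which can't be after day 5, so Prototype is at most day 5.
Prototype at day 2 is achievable: Prototype in day 2, Plan in day 2, Scope in day 6, Deploy in day 1, Test in day 1, Build in day 1.

day 2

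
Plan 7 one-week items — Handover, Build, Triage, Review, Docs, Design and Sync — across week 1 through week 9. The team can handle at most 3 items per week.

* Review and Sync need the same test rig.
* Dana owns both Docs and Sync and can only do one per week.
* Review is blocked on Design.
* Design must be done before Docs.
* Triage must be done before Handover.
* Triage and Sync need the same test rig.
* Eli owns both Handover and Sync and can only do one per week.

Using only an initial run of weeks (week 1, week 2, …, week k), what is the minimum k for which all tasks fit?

The precedence chain requires at least 2 distinct weeks.
With at most 3 per week and 7 tasks, at least 3 weeks are needed.
3 works (last occupied week: week 3): for example Design=week 1; Docs=week 2; Review=week 2; Handover=week 2; Triage=week 1; Sync=week 3; Build=week 1.

3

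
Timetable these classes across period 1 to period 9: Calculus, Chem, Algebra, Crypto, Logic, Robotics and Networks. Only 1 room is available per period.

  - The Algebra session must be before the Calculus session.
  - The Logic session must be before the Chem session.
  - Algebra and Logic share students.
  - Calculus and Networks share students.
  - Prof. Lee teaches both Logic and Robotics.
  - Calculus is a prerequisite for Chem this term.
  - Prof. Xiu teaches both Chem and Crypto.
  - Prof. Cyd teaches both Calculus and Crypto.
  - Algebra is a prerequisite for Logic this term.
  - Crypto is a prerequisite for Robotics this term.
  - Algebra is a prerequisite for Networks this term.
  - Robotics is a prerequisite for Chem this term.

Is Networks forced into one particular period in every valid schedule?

Networks can be period 2 (e.g. Crypto=period 5; Logic=period 4; Robotics=period 6; Calculus=period 3; Chem=period 7; Algebra=period 1; Networks=period 2) or period 3 (e.g. Crypto in period 5, Logic in period 4, Algebra in period 1, Networks in period 3, Calculus in period 2, Chem in period 7, Robotics in period 6).

No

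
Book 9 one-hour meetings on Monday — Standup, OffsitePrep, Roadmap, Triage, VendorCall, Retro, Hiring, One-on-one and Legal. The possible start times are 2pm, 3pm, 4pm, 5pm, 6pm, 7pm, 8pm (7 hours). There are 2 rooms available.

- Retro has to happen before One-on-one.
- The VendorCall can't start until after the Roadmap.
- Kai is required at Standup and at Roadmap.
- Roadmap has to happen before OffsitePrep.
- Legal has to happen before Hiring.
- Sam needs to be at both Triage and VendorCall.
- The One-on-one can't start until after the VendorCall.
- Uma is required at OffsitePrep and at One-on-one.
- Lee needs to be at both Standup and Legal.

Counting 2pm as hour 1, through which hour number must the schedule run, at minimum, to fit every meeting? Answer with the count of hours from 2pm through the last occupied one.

5

The precedence chain requires at least 3 distinct hours.
With at most 2 per hour and 9 meetings, at least 5 hours are needed.
5 works (last occupied hour: 6pm): for example Hiring in 5pm, Standup in 5pm, Retro in 2pm, VendorCall in 3pm, Roadmap in 2pm, Triage in 6pm, One-on-one in 4pm, OffsitePrep in 3pm, Legal in 4pm.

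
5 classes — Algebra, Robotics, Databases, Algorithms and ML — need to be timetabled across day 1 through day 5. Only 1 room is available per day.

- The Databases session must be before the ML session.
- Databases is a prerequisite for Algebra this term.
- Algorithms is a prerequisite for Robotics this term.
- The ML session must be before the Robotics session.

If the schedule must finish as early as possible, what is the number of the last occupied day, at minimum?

5

The precedence chain requires at least 3 distinct days.
With at most 1 per day and 5 classes, at least 5 days are needed.
5 works (last occupied day: day 5): for example Databases -> day 1, Algebra -> day 5, Robotics -> day 4, ML -> day 2, Algorithms -> day 3.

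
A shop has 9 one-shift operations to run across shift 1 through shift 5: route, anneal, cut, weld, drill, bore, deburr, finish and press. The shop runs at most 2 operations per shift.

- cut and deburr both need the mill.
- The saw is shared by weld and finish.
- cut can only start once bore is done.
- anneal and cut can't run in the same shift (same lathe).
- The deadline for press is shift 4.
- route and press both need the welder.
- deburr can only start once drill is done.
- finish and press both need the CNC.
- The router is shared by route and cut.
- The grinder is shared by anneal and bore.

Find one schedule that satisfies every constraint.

route -> shift 3, weld -> shift 4, press -> shift 1, deburr -> shift 3, anneal -> shift 4, bore -> shift 1, drill -> shift 2, cut -> shift 2, finish -> shift 5

Checking: drill(shift 2) before deburr(shift 3); bore(shift 1) before cut(shift 2); finish(shift 5) != press(shift 1); anneal(shift 4) != cut(shift 2); route(shift 3) != press(shift 1); weld(shift 4) != finish(shift 5); anneal(shift 4) != bore(shift 1); cut(shift 2) != deburr(shift 3); route(shift 3) != cut(shift 2); press=shift 1 in [shift 1,shift 4]; max 2 per shift (cap 2).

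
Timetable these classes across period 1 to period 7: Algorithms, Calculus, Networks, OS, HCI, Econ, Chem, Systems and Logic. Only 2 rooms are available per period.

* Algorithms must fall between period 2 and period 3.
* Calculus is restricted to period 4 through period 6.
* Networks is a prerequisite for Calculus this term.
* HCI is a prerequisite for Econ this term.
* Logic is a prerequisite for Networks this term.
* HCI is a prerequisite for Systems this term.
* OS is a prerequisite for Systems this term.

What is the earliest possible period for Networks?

period 2

Precedence pushes Networks to at least period 2; downstream work caps Networks at period 5.
Networks at period 2 is achievable: OS -> period 3, Calculus -> period 4, Logic -> period 1, HCI -> period 1, Econ -> period 3, Systems -> period 4, Networks -> period 2, Algorithms -> period 2, Chem -> period 5.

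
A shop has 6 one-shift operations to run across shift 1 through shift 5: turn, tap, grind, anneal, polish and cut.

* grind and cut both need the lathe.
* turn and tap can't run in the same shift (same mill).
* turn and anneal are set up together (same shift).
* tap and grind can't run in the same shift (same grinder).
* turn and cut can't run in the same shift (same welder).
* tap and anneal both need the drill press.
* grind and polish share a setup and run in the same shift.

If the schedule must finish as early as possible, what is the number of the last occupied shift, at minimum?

2

Could 1 shift be enough, i.e. nothing placed later than shift 1? No: cut can't share with grind (shift 1) → nothing is left.
So 1 shift is not enough.
2 works (last occupied shift: shift 2): for example anneal in shift 1, grind in shift 1, turn in shift 1, polish in shift 1, tap in shift 2, cut in shift 2.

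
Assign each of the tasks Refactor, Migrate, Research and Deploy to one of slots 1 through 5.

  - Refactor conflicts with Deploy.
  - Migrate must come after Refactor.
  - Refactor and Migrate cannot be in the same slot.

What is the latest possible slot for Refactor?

Downstream work caps Refactor at 4.
Refactor at 4 is achievable: Refactor=4, Deploy=1, Research=1, Migrate=5.

4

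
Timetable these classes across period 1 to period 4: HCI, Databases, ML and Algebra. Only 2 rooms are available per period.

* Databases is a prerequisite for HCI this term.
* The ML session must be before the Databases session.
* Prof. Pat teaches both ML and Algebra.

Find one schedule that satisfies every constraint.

Algebra in period 2, HCI in period 3, ML in period 1, Databases in period 2

Checking: ML(period 1) before Databases(period 2); Databases(period 2) before HCI(period 3); ML(period 1) != Algebra(period 2); max 2 per period (cap 2).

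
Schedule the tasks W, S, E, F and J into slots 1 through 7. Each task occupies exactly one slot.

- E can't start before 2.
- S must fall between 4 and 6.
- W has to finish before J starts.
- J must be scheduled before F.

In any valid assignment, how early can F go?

Precedence pushes F to at least 3.
F at 3 is achievable: S in 4; F in 3; W in 1; J in 2; E in 2.

3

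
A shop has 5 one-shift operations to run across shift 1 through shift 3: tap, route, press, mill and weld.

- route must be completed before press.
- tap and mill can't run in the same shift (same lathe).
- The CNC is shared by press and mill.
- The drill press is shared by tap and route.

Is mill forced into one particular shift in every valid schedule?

mill can be shift 1 (e.g. tap -> shift 2, press -> shift 2, mill -> shift 1, route -> shift 1, weld -> shift 1) or shift 2 (e.g. route=shift 1; press=shift 3; tap=shift 3; weld=shift 1; mill=shift 2).

No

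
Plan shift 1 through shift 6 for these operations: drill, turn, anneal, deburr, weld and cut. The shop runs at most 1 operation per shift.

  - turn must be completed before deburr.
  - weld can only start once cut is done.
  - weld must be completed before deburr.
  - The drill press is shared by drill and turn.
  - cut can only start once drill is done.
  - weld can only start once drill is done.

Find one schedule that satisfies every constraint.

deburr=shift 5, turn=shift 4, drill=shift 1, cut=shift 2, anneal=shift 6, weld=shift 3

Checking: drill(shift 1) before weld(shift 3); cut(shift 2) before weld(shift 3); drill(shift 1) before cut(shift 2); turn(shift 4) before deburr(shift 5); weld(shift 3) before deburr(shift 5); drill(shift 1) != turn(shift 4); max 1 per shift (cap 1).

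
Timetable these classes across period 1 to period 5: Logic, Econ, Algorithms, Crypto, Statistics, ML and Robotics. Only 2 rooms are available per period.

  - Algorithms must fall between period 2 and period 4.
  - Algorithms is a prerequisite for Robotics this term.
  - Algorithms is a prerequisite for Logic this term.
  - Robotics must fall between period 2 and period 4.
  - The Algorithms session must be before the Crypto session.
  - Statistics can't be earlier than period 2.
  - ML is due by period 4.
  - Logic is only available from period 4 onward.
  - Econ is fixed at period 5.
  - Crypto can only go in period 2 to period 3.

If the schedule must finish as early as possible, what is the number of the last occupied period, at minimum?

The precedence chain requires at least 2 distinct periods.
With at most 2 per period and 7 classes, at least 4 periods are needed.
Econ can't be placed before period 5, so the schedule must run through at least period 5.
5 works (last occupied period: period 5): for example Algorithms -> period 2; ML -> period 1; Econ -> period 5; Robotics -> period 3; Logic -> period 4; Crypto -> period 3; Statistics -> period 2.

period 5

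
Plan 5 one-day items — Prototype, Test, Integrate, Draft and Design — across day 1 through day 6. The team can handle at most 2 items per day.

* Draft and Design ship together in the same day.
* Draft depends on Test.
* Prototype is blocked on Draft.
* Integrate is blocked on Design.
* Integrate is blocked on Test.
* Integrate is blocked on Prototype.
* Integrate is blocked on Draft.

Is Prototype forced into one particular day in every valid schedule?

No

Prototype can be day 3 (e.g. Test -> day 1, Design -> day 2, Integrate -> day 4, Draft -> day 2, Prototype -> day 3) or day 4 (e.g. Design -> day 2, Prototype -> day 4, Draft -> day 2, Test -> day 1, Integrate -> day 5).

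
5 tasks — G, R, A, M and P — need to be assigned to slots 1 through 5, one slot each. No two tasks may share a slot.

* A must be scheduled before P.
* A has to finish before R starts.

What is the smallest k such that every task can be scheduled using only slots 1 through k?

The precedence chain requires at least 2 distinct slots.
With at most 1 per slot and 5 tasks, at least 5 slots are needed.
5 works (last occupied slot: 5): for example R=2, A=1, G=4, M=5, P=3.

5 slots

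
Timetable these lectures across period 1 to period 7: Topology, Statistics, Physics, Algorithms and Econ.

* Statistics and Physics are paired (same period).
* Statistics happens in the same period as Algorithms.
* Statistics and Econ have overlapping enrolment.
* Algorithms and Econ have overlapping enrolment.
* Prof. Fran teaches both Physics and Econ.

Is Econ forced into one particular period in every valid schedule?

Econ can be period 1 (e.g. Topology=period 1, Algorithms=period 2, Physics=period 2, Statistics=period 2, Econ=period 1) or period 2 (e.g. Econ in period 2, Algorithms in period 1, Statistics in period 1, Topology in period 1, Physics in period 1).

No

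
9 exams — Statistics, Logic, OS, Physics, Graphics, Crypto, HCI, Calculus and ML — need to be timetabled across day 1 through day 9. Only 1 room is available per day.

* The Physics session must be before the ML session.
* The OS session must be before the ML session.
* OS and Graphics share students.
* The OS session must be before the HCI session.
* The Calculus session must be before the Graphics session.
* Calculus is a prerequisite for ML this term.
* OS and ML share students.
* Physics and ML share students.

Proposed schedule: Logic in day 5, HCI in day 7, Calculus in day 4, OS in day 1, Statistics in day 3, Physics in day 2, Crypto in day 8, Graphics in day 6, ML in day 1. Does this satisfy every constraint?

Calculus is a prerequisite for ML this term — violated.
OS and ML share students — violated.
OS and Graphics share students — holds.
The OS session must be before the HCI session — holds.
Physics and ML share students — holds.
The OS session must be before the ML session — violated.
The Physics session must be before the ML session — violated.
The Calculus session must be before the Graphics session — holds.
Only 1 room is available per day — violated.

No — it violates: OS and ML share students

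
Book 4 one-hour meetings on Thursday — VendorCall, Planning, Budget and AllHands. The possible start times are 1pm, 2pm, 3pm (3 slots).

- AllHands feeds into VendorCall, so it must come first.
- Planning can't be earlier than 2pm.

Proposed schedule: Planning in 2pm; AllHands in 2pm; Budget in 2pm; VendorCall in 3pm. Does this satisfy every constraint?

Yes, all constraints hold

AllHands feeds into VendorCall, so it must come first — holds.
Planning can't be earlier than 2pm — holds.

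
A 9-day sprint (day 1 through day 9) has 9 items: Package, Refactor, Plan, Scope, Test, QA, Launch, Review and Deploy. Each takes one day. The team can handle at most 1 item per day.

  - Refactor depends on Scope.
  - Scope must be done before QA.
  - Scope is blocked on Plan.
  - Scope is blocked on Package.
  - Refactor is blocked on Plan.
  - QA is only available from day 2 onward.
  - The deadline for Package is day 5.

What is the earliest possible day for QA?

day 4

QA is available from day 2; precedence pushes QA to at least day 3.
QA at day 4 is achievable: QA=day 4; Scope=day 3; Plan=day 2; Review=day 8; Launch=day 7; Package=day 1; Test=day 6; Deploy=day 9; Refactor=day 5.
Nothing earlier works — the capacity limit rule out every day before day 4.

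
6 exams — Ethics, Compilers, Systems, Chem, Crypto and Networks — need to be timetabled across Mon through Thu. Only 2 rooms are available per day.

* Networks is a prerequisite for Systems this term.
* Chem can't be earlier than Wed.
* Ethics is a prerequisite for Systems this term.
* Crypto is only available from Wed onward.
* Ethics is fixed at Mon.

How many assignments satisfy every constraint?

44

Splitting on Compilers: it can be Mon (8), Tue (18), Wed (9), Thu (9). Listing each branch's schedules as (Ethics, Systems, Chem, Crypto, Networks):
Compilers=Mon: (Mon,Wed,Wed,Thu,Tue) (Mon,Wed,Thu,Wed,Tue) (Mon,Wed,Thu,Thu,Tue) (Mon,Thu,Wed,Wed,Tue) (Mon,Thu,Wed,Thu,Tue) (Mon,Thu,Wed,Thu,Wed) (Mon,Thu,Thu,Wed,Tue) (Mon,Thu,Thu,Wed,Wed) — 8.
Compilers=Tue: (Mon,Tue,Wed,Wed,Mon) (Mon,Tue,Wed,Thu,Mon) (Mon,Tue,Thu,Wed,Mon) (Mon,Tue,Thu,Thu,Mon) (Mon,Wed,Wed,Thu,Mon) (Mon,Wed,Wed,Thu,Tue) (Mon,Wed,Thu,Wed,Mon) (Mon,Wed,Thu,Wed,Tue) (Mon,Wed,Thu,Thu,Mon) (Mon,Wed,Thu,Thu,Tue) (Mon,Thu,Wed,Wed,Mon) (Mon,Thu,Wed,Wed,Tue) (Mon,Thu,Wed,Thu,Mon) (Mon,Thu,Wed,Thu,Tue) (Mon,Thu,Wed,Thu,Wed) (Mon,Thu,Thu,Wed,Mon) (Mon,Thu,Thu,Wed,Tue) (Mon,Thu,Thu,Wed,Wed) — 18.
Compilers=Wed: (Mon,Tue,Wed,Thu,Mon) (Mon,Tue,Thu,Wed,Mon) (Mon,Tue,Thu,Thu,Mon) (Mon,Wed,Thu,Thu,Mon) (Mon,Wed,Thu,Thu,Tue) (Mon,Thu,Wed,Thu,Mon) (Mon,Thu,Wed,Thu,Tue) (Mon,Thu,Thu,Wed,Mon) (Mon,Thu,Thu,Wed,Tue) — 9.
Compilers=Thu: (Mon,Tue,Wed,Wed,Mon) (Mon,Tue,Wed,Thu,Mon) (Mon,Tue,Thu,Wed,Mon) (Mon,Wed,Wed,Thu,Mon) (Mon,Wed,Wed,Thu,Tue) (Mon,Wed,Thu,Wed,Mon) (Mon,Wed,Thu,Wed,Tue) (Mon,Thu,Wed,Wed,Mon) (Mon,Thu,Wed,Wed,Tue) — 9.
Summing: 8 + 18 + 9 + 9 = 44.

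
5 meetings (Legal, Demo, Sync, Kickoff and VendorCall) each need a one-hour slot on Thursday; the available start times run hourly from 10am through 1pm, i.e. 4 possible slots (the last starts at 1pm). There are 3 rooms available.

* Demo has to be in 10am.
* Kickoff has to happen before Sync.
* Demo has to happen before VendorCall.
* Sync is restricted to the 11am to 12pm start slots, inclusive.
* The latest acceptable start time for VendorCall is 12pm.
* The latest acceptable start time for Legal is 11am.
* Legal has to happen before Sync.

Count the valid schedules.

10

Splitting on Legal: it can be 10am (6), 11am (4). Listing each branch's schedules as (Demo, Sync, Kickoff, VendorCall):
Legal=10am: (10am,11am,10am,11am) (10am,11am,10am,12pm) (10am,12pm,10am,11am) (10am,12pm,10am,12pm) (10am,12pm,11am,11am) (10am,12pm,11am,12pm) — 6.
Legal=11am: (10am,12pm,10am,11am) (10am,12pm,10am,12pm) (10am,12pm,11am,11am) (10am,12pm,11am,12pm) — 4.
Summing: 6 + 4 = 10.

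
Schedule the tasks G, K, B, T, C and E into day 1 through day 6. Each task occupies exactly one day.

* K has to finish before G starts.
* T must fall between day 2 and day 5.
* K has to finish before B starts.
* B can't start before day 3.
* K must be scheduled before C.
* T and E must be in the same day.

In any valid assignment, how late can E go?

E must be in the same day as T, which can't be before day 2, so E is at least day 2; E must be in the same day as T, which can't be after day 5, so E is at most day 5.
E at day 5 is achievable: C=day 2; B=day 3; T=day 5; E=day 5; K=day 1; G=day 2.

day 5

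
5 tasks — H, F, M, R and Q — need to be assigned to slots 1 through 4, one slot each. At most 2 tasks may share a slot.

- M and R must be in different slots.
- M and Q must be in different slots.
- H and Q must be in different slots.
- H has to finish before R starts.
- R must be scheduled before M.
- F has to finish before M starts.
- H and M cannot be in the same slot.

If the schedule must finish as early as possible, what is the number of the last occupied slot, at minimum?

3

The precedence chain requires at least 3 distinct slots.
With at most 2 per slot and 5 tasks, at least 3 slots are needed.
3 works (last occupied slot: 3): for example M=3, Q=2, F=1, H=1, R=2.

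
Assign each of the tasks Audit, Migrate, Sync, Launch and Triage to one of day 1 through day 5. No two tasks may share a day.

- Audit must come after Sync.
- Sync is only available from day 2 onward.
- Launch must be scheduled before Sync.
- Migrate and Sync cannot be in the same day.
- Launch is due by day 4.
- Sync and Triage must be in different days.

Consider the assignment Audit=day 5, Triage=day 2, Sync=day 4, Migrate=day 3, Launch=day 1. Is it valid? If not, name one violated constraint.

Sync and Triage must be in different days — holds.
Audit must come after Sync — holds.
Migrate and Sync cannot be in the same day — holds.
Sync is only available from day 2 onward — holds.
Launch is due by day 4 — holds.
Launch must be scheduled before Sync — holds.
No two tasks may share a day — holds.

Yes, all constraints hold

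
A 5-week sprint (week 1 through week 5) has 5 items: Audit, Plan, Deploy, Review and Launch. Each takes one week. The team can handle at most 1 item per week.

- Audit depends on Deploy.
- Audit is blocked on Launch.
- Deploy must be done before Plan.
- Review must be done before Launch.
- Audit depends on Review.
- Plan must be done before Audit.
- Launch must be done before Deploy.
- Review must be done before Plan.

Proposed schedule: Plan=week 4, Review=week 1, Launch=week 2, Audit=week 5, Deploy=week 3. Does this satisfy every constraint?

Yes, all constraints hold

Plan must be done before Audit — holds.
Review must be done before Plan — holds.
The team can handle at most 1 item per week — holds.
Audit depends on Review — holds.
Audit is blocked on Launch — holds.
Review must be done before Launch — holds.
Launch must be done before Deploy — holds.
Deploy must be done before Plan — holds.
Audit depends on Deploy — holds.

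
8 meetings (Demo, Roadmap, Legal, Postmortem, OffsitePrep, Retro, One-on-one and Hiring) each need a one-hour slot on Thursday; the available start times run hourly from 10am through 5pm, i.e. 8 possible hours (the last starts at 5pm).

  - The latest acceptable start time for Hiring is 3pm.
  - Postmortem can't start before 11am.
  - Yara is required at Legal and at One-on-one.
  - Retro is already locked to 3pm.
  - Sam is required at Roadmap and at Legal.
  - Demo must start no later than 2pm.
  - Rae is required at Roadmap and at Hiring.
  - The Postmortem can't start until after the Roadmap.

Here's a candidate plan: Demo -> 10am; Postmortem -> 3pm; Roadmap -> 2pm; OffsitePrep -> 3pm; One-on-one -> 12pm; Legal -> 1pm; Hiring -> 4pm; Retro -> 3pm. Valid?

The latest acceptable start time for Hiring is 3pm — violated.
Retro is already locked to 3pm — holds.
Rae is required at Roadmap and at Hiring — holds.
Postmortem can't start before 11am — holds.
The Postmortem can't start until after the Roadmap — holds.
Yara is required at Legal and at One-on-one — holds.
Demo must start no later than 2pm — holds.
Sam is required at Roadmap and at Legal — holds.

No — it violates: The latest acceptable start time for Hiring is 3pm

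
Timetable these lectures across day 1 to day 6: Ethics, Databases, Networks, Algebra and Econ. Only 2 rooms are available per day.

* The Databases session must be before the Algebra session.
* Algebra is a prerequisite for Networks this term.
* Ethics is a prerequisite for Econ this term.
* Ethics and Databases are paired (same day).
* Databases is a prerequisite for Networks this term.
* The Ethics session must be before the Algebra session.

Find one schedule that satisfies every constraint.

Networks -> day 3, Econ -> day 2, Ethics -> day 1, Algebra -> day 2, Databases -> day 1

Checking: Databases(day 1) before Algebra(day 2); Ethics(day 1) before Econ(day 2); Algebra(day 2) before Networks(day 3); Databases(day 1) before Networks(day 3); Ethics(day 1) before Algebra(day 2); Ethics = Databases = day 1; max 2 per day (cap 2).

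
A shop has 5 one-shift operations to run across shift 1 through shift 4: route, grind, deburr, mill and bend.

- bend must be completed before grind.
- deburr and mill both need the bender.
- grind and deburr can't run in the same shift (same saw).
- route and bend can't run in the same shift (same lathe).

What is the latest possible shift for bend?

Downstream work caps bend at shift 3.
bend at shift 3 is achievable: mill=shift 2; bend=shift 3; route=shift 1; deburr=shift 1; grind=shift 4.

shift 3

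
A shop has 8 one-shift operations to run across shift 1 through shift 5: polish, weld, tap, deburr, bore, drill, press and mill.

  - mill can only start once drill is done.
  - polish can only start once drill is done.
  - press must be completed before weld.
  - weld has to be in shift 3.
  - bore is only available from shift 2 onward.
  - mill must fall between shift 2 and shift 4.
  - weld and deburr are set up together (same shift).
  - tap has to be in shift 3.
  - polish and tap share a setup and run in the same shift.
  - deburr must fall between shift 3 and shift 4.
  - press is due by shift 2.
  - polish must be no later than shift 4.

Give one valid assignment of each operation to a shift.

tap=shift 3, bore=shift 2, polish=shift 3, drill=shift 1, deburr=shift 3, press=shift 1, weld=shift 3, mill=shift 2

Checking: press(shift 1) before weld(shift 3); drill(shift 1) before mill(shift 2); drill(shift 1) before polish(shift 3); weld = deburr = shift 3; polish = tap = shift 3; polish=shift 3 in [shift 1,shift 4]; weld=shift 3 in [shift 3,shift 3]; mill=shift 2 in [shift 2,shift 4]; press=shift 1 in [shift 1,shift 2]; deburr=shift 3 in [shift 3,shift 4]; bore=shift 2 in [shift 2,shift 5]; tap=shift 3 in [shift 3,shift 3].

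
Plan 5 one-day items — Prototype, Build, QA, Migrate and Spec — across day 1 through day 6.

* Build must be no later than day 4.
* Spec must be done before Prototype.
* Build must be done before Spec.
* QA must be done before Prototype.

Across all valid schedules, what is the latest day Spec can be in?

Precedence pushes Spec to at least day 2; downstream work caps Spec at day 5.
Spec at day 5 is achievable: Spec in day 5, Build in day 1, Prototype in day 6, QA in day 1, Migrate in day 1.

day 5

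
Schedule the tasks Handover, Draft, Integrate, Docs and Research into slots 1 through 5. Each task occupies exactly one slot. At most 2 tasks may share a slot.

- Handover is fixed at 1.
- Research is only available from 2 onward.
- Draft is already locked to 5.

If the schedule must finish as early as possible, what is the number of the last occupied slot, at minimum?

slot 5

With at most 2 per slot and 5 tasks, at least 3 slots are needed.
Draft can't be placed before 5, so the schedule must run through at least slot 5.
5 works (last occupied slot: 5): for example Integrate=1, Research=2, Handover=1, Docs=2, Draft=5.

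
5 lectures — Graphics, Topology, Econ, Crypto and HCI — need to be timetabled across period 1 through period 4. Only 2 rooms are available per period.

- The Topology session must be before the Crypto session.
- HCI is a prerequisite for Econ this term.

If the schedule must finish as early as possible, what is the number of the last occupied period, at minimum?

3

The precedence chain requires at least 2 distinct periods.
With at most 2 per period and 5 lectures, at least 3 periods are needed.
3 works (last occupied period: period 3): for example Econ in period 2, Graphics in period 3, HCI in period 1, Crypto in period 2, Topology in period 1.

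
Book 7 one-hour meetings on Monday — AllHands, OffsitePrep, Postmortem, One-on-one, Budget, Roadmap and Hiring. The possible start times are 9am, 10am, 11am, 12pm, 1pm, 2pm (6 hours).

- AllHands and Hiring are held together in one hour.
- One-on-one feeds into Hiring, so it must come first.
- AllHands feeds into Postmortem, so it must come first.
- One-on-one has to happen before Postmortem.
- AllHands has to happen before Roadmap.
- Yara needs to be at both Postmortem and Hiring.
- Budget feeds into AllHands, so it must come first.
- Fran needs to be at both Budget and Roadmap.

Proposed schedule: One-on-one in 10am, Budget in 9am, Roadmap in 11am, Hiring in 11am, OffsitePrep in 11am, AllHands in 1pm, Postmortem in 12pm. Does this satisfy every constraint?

One-on-one feeds into Hiring, so it must come first — holds.
Budget feeds into AllHands, so it must come first — holds.
One-on-one has to happen before Postmortem — holds.
Yara needs to be at both Postmortem and Hiring — holds.
AllHands and Hiring are held together in one hour — violated.
AllHands has to happen before Roadmap — violated.
AllHands feeds into Postmortem, so it must come first — violated.
Fran needs to be at both Budget and Roadmap — holds.

No. AllHands has to happen before Roadmap is not satisfied.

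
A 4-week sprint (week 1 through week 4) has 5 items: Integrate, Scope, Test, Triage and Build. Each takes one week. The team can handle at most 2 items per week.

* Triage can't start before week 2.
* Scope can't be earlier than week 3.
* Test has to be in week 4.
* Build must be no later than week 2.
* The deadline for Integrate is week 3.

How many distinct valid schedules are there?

26

Splitting on Integrate: it can be week 1 (10), week 2 (8), week 3 (8). Listing each branch's schedules as (Scope, Test, Triage, Build) by week number:
Integrate=week 1: (3,4,2,1) (3,4,2,2) (3,4,3,1) (3,4,3,2) (3,4,4,1) (3,4,4,2) (4,4,2,1) (4,4,2,2) (4,4,3,1) (4,4,3,2) — 10.
Integrate=week 2: (3,4,2,1) (3,4,3,1) (3,4,3,2) (3,4,4,1) (3,4,4,2) (4,4,2,1) (4,4,3,1) (4,4,3,2) — 8.
Integrate=week 3: (3,4,2,1) (3,4,2,2) (3,4,4,1) (3,4,4,2) (4,4,2,1) (4,4,2,2) (4,4,3,1) (4,4,3,2) — 8.
Summing: 10 + 8 + 8 = 26.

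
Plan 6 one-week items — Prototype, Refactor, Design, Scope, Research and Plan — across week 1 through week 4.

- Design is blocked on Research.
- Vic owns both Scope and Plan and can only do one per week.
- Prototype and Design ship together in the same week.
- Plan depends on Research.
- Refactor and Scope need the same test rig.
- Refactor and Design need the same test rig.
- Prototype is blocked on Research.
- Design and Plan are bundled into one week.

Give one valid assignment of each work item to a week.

Design=week 2; Prototype=week 2; Scope=week 3; Refactor=week 1; Research=week 1; Plan=week 2

Checking: Research(week 1) before Design(week 2); Research(week 1) before Prototype(week 2); Research(week 1) before Plan(week 2); Refactor(week 1) != Scope(week 3); Scope(week 3) != Plan(week 2); Refactor(week 1) != Design(week 2); Design = Plan = week 2; Prototype = Design = week 2.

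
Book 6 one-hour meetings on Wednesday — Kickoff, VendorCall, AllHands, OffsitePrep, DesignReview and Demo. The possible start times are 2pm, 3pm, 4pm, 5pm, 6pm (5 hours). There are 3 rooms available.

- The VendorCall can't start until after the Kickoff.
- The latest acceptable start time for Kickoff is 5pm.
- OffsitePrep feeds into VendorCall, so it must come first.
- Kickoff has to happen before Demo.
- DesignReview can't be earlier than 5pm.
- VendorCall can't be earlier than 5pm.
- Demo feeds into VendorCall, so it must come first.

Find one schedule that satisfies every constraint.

Kickoff -> 2pm; DesignReview -> 5pm; AllHands -> 2pm; VendorCall -> 5pm; OffsitePrep -> 2pm; Demo -> 3pm

Checking: Demo(3pm) before VendorCall(5pm); Kickoff(2pm) before Demo(3pm); OffsitePrep(2pm) before VendorCall(5pm); Kickoff(2pm) before VendorCall(5pm); DesignReview=5pm in [5pm,6pm]; VendorCall=5pm in [5pm,6pm]; Kickoff=2pm in [2pm,5pm]; max 3 per hour (cap 3).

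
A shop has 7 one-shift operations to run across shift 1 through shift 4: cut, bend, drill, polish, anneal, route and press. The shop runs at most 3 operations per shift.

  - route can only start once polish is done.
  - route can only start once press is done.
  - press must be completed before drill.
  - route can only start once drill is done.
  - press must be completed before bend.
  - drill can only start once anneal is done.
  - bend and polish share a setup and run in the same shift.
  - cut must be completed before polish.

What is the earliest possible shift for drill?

Precedence pushes drill to at least shift 2; downstream work caps drill at shift 3.
drill at shift 2 is achievable: anneal in shift 1; cut in shift 1; route in shift 3; drill in shift 2; polish in shift 2; press in shift 1; bend in shift 2.

shift 2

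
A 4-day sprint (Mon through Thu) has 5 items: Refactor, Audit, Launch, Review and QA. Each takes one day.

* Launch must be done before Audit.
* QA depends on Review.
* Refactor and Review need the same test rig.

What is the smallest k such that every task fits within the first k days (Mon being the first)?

2

The precedence chain requires at least 2 distinct days.
2 works (last occupied day: Tue): for example Audit -> Tue; Launch -> Mon; QA -> Tue; Refactor -> Tue; Review -> Mon.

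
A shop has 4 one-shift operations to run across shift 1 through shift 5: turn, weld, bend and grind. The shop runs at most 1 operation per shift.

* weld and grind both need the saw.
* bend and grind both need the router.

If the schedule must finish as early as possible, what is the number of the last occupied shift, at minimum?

4

With at most 1 per shift and 4 operations, at least 4 shifts are needed.
4 works (last occupied shift: shift 4): for example turn -> shift 1; bend -> shift 3; grind -> shift 4; weld -> shift 2.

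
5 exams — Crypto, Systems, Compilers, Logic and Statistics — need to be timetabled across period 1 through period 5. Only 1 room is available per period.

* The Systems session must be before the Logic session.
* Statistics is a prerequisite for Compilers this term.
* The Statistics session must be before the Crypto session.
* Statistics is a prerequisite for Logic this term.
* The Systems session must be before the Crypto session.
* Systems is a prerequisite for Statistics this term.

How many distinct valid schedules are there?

Splitting on Crypto: it can be period 3 (2), period 4 (2), period 5 (2). Listing each branch's schedules as (Systems, Compilers, Logic, Statistics) by period number:
Crypto=period 3: (1,4,5,2) (1,5,4,2) — 2.
Crypto=period 4: (1,3,5,2) (1,5,3,2) — 2.
Crypto=period 5: (1,3,4,2) (1,4,3,2) — 2.
Summing: 2 + 2 + 2 = 6.

6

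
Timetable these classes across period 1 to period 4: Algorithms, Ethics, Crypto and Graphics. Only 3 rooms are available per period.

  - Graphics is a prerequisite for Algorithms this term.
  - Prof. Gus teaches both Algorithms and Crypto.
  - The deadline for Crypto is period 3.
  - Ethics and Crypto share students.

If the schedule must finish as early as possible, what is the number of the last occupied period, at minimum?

2

The precedence chain requires at least 2 distinct periods.
With at most 3 per period and 4 classes, at least 2 periods are needed.
2 works (last occupied period: period 2): for example Graphics=period 1, Crypto=period 1, Algorithms=period 2, Ethics=period 2.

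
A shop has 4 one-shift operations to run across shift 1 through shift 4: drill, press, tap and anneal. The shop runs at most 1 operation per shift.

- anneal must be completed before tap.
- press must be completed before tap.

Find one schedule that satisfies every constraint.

tap -> shift 3, anneal -> shift 2, press -> shift 1, drill -> shift 4

Checking: press(shift 1) before tap(shift 3); anneal(shift 2) before tap(shift 3); max 1 per shift (cap 1).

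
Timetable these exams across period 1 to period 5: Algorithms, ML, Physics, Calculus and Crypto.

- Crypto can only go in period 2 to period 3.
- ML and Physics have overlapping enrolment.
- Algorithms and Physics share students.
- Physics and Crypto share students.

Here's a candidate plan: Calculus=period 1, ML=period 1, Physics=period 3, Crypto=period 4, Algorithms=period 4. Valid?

No — it violates: Crypto can only go in period 2 to period 3

ML and Physics have overlapping enrolment — holds.
Physics and Crypto share students — holds.
Algorithms and Physics share students — holds.
Crypto can only go in period 2 to period 3 — violated.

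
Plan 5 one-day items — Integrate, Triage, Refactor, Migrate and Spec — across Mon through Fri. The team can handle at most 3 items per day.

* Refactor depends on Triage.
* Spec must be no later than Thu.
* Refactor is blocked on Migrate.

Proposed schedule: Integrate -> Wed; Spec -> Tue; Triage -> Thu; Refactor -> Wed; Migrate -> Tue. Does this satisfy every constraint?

Refactor depends on Triage — violated.
Refactor is blocked on Migrate — holds.
Spec must be no later than Thu — holds.
The team can handle at most 3 items per day — holds.

No. Refactor depends on Triage is not satisfied.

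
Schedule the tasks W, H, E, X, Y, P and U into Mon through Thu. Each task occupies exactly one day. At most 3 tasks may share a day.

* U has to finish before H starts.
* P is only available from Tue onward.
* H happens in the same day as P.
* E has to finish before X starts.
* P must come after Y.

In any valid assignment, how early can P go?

P is available from Tue.
P at Tue is achievable: W -> Wed; E -> Mon; Y -> Mon; P -> Tue; H -> Tue; U -> Mon; X -> Tue.

Tue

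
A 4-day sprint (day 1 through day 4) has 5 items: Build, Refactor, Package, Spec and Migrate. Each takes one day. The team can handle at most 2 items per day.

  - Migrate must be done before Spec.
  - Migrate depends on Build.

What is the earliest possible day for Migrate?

day 2

Precedence pushes Migrate to at least day 2; downstream work caps Migrate at day 3.
Migrate at day 2 is achievable: Build -> day 1; Package -> day 2; Refactor -> day 1; Spec -> day 3; Migrate -> day 2.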